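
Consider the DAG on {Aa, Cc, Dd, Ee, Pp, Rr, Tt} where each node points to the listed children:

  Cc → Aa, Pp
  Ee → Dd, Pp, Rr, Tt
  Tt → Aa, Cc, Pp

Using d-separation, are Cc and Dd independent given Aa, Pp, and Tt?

No

6 paths connect Cc and Dd; each must be blocked for d-separation to hold:
Path 1: Cc ← Tt ← Ee → Dd
  Tt is a chain here and Tt is conditioned on, so the path is blocked at Tt.
Path 2: Cc ← Tt → Pp ← Ee → Dd
  Tt is a fork here and Tt is conditioned on, so the path is blocked at Tt.
Path 3: Cc → Aa ← Tt ← Ee → Dd
  Tt is a chain here and Tt is conditioned on, so the path is blocked at Tt.
Path 4: Cc → Aa ← Tt → Pp ← Ee → Dd
  Tt is a fork here and Tt is conditioned on, so the path is blocked at Tt.
Path 5: Cc → Pp ← Tt ← Ee → Dd
  Tt is a chain here and Tt is conditioned on, so the path is blocked at Tt.
Path 6: Cc → Pp ← Ee → Dd
  Pp is a collider and Pp is conditioned on, which opens it; Ee is a fork and Ee is not conditioned on — no node blocks this path, so it is active.
Since the path Cc → Pp ← Ee → Dd is active, Cc and Dd are not d-separated given {Aa, Pp, Tt}.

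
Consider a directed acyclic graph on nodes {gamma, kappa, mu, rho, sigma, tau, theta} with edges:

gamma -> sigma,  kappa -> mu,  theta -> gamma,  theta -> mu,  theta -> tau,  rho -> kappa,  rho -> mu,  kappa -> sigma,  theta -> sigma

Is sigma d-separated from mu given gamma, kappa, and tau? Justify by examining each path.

No — sigma and mu are not d-separated given {gamma, kappa, tau}.

4 paths connect sigma and mu; each must be blocked for d-separation to hold:
Path 1: sigma ← kappa ← rho → mu
  kappa is a chain here and kappa is conditioned on, so the path is blocked at kappa.
Path 2: sigma ← kappa → mu
  kappa is a fork here and kappa is conditioned on, so the path is blocked at kappa.
Path 3: sigma ← theta → mu
  theta is a fork and theta is not conditioned on — no node blocks this path, so it is active.
Path 4: sigma ← gamma ← theta → mu
  gamma is a chain here and gamma is conditioned on, so the path is blocked at gamma.
At least one path is unblocked, so d-separation fails.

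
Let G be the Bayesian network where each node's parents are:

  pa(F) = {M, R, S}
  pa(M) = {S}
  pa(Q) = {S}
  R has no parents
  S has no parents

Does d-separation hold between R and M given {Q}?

Yes

Enumerating the 2 paths from R to M and testing each for blocking by {Q}:
Path 1: R → F ← S → M
  F is a collider here and neither F nor any of its descendants is conditioned on, so the collider stays closed — the path is blocked at F.
Path 2: R → F ← M
  F is a collider here and neither F nor any of its descendants is conditioned on, so the collider stays closed — the path is blocked at F.
Since every path is blocked, d-separation holds.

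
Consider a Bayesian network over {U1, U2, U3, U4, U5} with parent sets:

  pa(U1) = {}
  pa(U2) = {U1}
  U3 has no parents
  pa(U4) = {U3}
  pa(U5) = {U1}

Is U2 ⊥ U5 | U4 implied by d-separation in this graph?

The only undirected path from U2 to U5 is:
Path 1: U2 ← U1 → U5
  U1 is a fork and U1 is not conditioned on — no node blocks this path, so it is active.
Because an active path exists, U2 and U5 are not d-separated.

No — U2 and U5 are not d-separated given {U4}.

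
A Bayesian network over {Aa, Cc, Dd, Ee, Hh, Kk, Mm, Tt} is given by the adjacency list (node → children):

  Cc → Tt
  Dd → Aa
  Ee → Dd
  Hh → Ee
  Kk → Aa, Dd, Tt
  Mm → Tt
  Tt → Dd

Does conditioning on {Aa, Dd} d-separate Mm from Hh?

No

3 paths connect Mm and Hh; each must be blocked for d-separation to hold:
Path 1: Mm → Tt → Dd ← Ee ← Hh
  Tt is a chain and Tt is not conditioned on; Dd is a collider and Dd is conditioned on, which opens it; Ee is a chain and Ee is not conditioned on — no node blocks this path, so it is active.
Path 2: Mm → Tt ← Kk → Dd ← Ee ← Hh
  Tt is a collider and its descendant Dd is conditioned on, which opens it; Kk is a fork and Kk is not conditioned on; Dd is a collider and Dd is conditioned on, which opens it; Ee is a chain and Ee is not conditioned on — no node blocks this path, so it is active.
Path 3: Mm → Tt ← Kk → Aa ← Dd ← Ee ← Hh
  Dd is a chain here and Dd is conditioned on, so the path is blocked at Dd.
Since the path Mm → Tt → Dd ← Ee ← Hh is active, Mm and Hh are not d-separated given {Aa, Dd}.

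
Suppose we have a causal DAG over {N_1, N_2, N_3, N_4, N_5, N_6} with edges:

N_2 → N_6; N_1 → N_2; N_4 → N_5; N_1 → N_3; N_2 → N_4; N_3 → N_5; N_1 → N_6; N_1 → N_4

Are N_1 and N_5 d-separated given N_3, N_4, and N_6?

We examine all 4 paths between N_1 and N_5:
Path 1: N_1 → N_3 → N_5
  N_3 is a chain here and N_3 is conditioned on, so the path is blocked at N_3.
Path 2: N_1 → N_6 ← N_2 → N_4 → N_5
  N_4 is a chain here and N_4 is conditioned on, so the path is blocked at N_4.
Path 3: N_1 → N_4 → N_5
  N_4 is a chain here and N_4 is conditioned on, so the path is blocked at N_4.
Path 4: N_1 → N_2 → N_4 → N_5
  N_4 is a chain here and N_4 is conditioned on, so the path is blocked at N_4.
All paths are blocked; N_1 ⊥ N_5 | {N_3, N_4, N_6} holds.

Yes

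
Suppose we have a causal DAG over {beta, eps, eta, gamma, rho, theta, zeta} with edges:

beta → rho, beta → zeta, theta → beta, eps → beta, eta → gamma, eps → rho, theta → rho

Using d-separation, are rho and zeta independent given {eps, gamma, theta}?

No

3 paths connect rho and zeta; each must be blocked for d-separation to hold:
Path 1: rho ← eps → beta → zeta
  eps is a fork here and eps is conditioned on, so the path is blocked at eps.
Path 2: rho ← beta → zeta
  beta is a fork and beta is not conditioned on — no node blocks this path, so it is active.
Path 3: rho ← theta → beta → zeta
  theta is a fork here and theta is conditioned on, so the path is blocked at theta.
At least one path is unblocked, so d-separation fails.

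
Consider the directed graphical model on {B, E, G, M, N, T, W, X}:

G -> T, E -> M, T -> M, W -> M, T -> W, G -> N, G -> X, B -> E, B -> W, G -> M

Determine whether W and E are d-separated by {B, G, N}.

Yes — W and E are d-separated given {B, G, N}.

Enumerating the 4 paths from W to E and testing each for blocking by {B, G, N}:
Path 1: W ← B → E
  B is a fork here and B is conditioned on, so the path is blocked at B.
Path 2: W → M ← E
  M is a collider here and neither M nor any of its descendants is conditioned on, so the collider stays closed — the path is blocked at M.
Path 3: W ← T ← G → M ← E
  G is a fork here and G is conditioned on, so the path is blocked at G.
Path 4: W ← T → M ← E
  M is a collider here and neither M nor any of its descendants is conditioned on, so the collider stays closed — the path is blocked at M.
Since every path is blocked, d-separation holds.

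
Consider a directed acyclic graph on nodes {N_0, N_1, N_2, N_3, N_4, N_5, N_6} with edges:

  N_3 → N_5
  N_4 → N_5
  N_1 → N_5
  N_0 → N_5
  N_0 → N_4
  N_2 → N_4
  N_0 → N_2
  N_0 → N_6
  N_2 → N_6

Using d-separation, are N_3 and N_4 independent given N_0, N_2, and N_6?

Enumerating the 4 paths from N_3 to N_4 and testing each for blocking by {N_0, N_2, N_6}:
Path 1: N_3 → N_5 ← N_0 → N_2 → N_4
  N_5 is a collider here and neither N_5 nor any of its descendants is conditioned on, so the collider stays closed — the path is blocked at N_5.
Path 2: N_3 → N_5 ← N_0 → N_4
  N_5 is a collider here and neither N_5 nor any of its descendants is conditioned on, so the collider stays closed — the path is blocked at N_5.
Path 3: N_3 → N_5 ← N_0 → N_6 ← N_2 → N_4
  N_5 is a collider here and neither N_5 nor any of its descendants is conditioned on, so the collider stays closed — the path is blocked at N_5.
Path 4: N_3 → N_5 ← N_4
  N_5 is a collider here and neither N_5 nor any of its descendants is conditioned on, so the collider stays closed — the path is blocked at N_5.
Since every path is blocked, d-separation holds.

Yes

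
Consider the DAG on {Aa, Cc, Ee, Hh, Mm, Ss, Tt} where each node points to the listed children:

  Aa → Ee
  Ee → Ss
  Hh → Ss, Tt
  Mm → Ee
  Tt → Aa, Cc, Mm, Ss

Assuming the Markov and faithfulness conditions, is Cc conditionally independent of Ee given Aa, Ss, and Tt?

We examine all 4 paths between Cc and Ee:
Path 1: Cc ← Tt ← Hh → Ss ← Ee
  Tt is a chain here and Tt is conditioned on, so the path is blocked at Tt.
Path 2: Cc ← Tt → Aa → Ee
  Tt is a fork here and Tt is conditioned on, so the path is blocked at Tt.
Path 3: Cc ← Tt → Mm → Ee
  Tt is a fork here and Tt is conditioned on, so the path is blocked at Tt.
Path 4: Cc ← Tt → Ss ← Ee
  Tt is a fork here and Tt is conditioned on, so the path is blocked at Tt.
Every path is blocked, so Cc and Ee are d-separated given {Aa, Ss, Tt}.

Yes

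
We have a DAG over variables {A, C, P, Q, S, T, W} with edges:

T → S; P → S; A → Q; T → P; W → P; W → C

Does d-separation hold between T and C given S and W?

Yes

We examine all 2 paths between T and C:
Path 1: T → P ← W → C
  W is a fork here and W is conditioned on, so the path is blocked at W.
Path 2: T → S ← P ← W → C
  W is a fork here and W is conditioned on, so the path is blocked at W.
Every path is blocked, so T and C are d-separated given {S, W}.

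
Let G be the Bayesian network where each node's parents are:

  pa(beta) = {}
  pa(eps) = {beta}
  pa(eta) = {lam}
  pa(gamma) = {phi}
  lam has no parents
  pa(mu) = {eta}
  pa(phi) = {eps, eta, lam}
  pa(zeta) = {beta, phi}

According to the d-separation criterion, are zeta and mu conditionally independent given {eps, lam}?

We examine all 4 paths between zeta and mu:
  1. zeta ← beta → eps → phi ← eta → mu — beta:fork[open]; eps:chain[blocks]; phi:collider[blocks]; eta:fork[open] ⇒ blocked
  2. zeta ← beta → eps → phi ← lam → eta → mu — beta:fork[open]; eps:chain[blocks]; phi:collider[blocks]; lam:fork[blocks]; eta:chain[open] ⇒ blocked
  3. zeta ← phi ← eta → mu — phi:chain[open]; eta:fork[open] ⇒ active
  4. zeta ← phi ← lam → eta → mu — phi:chain[open]; lam:fork[blocks]; eta:chain[open] ⇒ blocked
Because an active path exists, zeta and mu are not d-separated.

No — zeta and mu are not d-separated given {eps, lam}.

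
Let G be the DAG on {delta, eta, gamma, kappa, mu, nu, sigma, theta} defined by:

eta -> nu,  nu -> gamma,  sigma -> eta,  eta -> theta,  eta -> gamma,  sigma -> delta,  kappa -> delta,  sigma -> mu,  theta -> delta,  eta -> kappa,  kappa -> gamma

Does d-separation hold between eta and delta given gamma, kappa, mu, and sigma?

There are 5 undirected paths between eta and delta; checking each against the conditioning set {gamma, kappa, mu, sigma}:
  1. eta → kappa → delta — kappa:chain[blocks] ⇒ blocked
  2. eta → nu → gamma ← kappa → delta — nu:chain[open]; gamma:collider[open]; kappa:fork[blocks] ⇒ blocked
  3. eta → theta → delta — theta:chain[open] ⇒ active
  4. eta → gamma ← kappa → delta — gamma:collider[open]; kappa:fork[blocks] ⇒ blocked
  5. eta ← sigma → delta — sigma:fork[blocks] ⇒ blocked
Since the path eta → theta → delta is active, eta and delta are not d-separated given {gamma, kappa, mu, sigma}.

No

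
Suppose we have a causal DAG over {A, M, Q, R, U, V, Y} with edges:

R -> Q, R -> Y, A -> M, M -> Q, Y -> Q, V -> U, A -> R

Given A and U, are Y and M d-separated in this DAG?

Yes

4 paths connect Y and M; each must be blocked for d-separation to hold:
Path 1: Y → Q ← R ← A → M
  Q is a collider here and neither Q nor any of its descendants is conditioned on, so the collider stays closed — the path is blocked at Q.
Path 2: Y → Q ← M
  Q is a collider here and neither Q nor any of its descendants is conditioned on, so the collider stays closed — the path is blocked at Q.
Path 3: Y ← R → Q ← M
  Q is a collider here and neither Q nor any of its descendants is conditioned on, so the collider stays closed — the path is blocked at Q.
Path 4: Y ← R ← A → M
  A is a fork here and A is conditioned on, so the path is blocked at A.
Every path is blocked, so Y and M are d-separated given {A, U}.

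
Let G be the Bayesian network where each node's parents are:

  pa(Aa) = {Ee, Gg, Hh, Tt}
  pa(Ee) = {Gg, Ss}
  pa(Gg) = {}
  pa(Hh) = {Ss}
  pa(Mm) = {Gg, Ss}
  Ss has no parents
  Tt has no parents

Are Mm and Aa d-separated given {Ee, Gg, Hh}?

Enumerating the 6 paths from Mm to Aa and testing each for blocking by {Ee, Gg, Hh}:
Path 1: Mm ← Ss → Hh → Aa
  Hh is a chain here and Hh is conditioned on, so the path is blocked at Hh.
Path 2: Mm ← Ss → Ee ← Gg → Aa
  Gg is a fork here and Gg is conditioned on, so the path is blocked at Gg.
Path 3: Mm ← Ss → Ee → Aa
  Ee is a chain here and Ee is conditioned on, so the path is blocked at Ee.
Path 4: Mm ← Gg → Aa
  Gg is a fork here and Gg is conditioned on, so the path is blocked at Gg.
Path 5: Mm ← Gg → Ee ← Ss → Hh → Aa
  Gg is a fork here and Gg is conditioned on, so the path is blocked at Gg.
Path 6: Mm ← Gg → Ee → Aa
  Gg is a fork here and Gg is conditioned on, so the path is blocked at Gg.
Since every path is blocked, d-separation holds.

Yes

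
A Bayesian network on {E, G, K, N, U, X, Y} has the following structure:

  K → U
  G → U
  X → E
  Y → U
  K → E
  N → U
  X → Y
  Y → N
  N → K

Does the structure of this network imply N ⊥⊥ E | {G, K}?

No

6 paths connect N and E; each must be blocked for d-separation to hold:
Path 1: N → U ← Y ← X → E
  U is a collider here and neither U nor any of its descendants is conditioned on, so the collider stays closed — the path is blocked at U.
Path 2: N → U ← K → E
  U is a collider here and neither U nor any of its descendants is conditioned on, so the collider stays closed — the path is blocked at U.
Path 3: N ← Y → U ← K → E
  U is a collider here and neither U nor any of its descendants is conditioned on, so the collider stays closed — the path is blocked at U.
Path 4: N ← Y ← X → E
  Y is a chain and Y is not conditioned on; X is a fork and X is not conditioned on — no node blocks this path, so it is active.
Path 5: N → K → U ← Y ← X → E
  K is a chain here and K is conditioned on, so the path is blocked at K.
Path 6: N → K → E
  K is a chain here and K is conditioned on, so the path is blocked at K.
At least one path is unblocked, so d-separation fails.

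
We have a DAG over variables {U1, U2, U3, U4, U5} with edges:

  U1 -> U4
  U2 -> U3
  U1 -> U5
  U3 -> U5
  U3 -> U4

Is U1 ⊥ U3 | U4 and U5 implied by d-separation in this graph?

No — U1 and U3 are not d-separated given {U4, U5}.

We examine all 2 paths between U1 and U3:
Path 1: U1 → U5 ← U3
  U5 is a collider and U5 is conditioned on, which opens it — no node blocks this path, so it is active.
Path 2: U1 → U4 ← U3
  U4 is a collider and U4 is conditioned on, which opens it — no node blocks this path, so it is active.
At least one path is unblocked, so d-separation fails.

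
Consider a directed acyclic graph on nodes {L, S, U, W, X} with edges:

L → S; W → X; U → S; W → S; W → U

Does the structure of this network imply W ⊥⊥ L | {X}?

Enumerating the 2 paths from W to L and testing each for blocking by {X}:
Path 1: W → S ← L
  S is a collider here and neither S nor any of its descendants is conditioned on, so the collider stays closed — the path is blocked at S.
Path 2: W → U → S ← L
  S is a collider here and neither S nor any of its descendants is conditioned on, so the collider stays closed — the path is blocked at S.
Since every path is blocked, d-separation holds.

Yes — W and L are d-separated given {X}.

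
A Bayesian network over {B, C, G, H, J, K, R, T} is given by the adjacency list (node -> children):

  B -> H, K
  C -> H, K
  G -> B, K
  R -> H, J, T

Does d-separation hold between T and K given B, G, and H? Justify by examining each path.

Enumerating the 3 paths from T to K and testing each for blocking by {B, G, H}:
Path 1: T ← R → H ← C → K
  R is a fork and R is not conditioned on; H is a collider and H is conditioned on, which opens it; C is a fork and C is not conditioned on — no node blocks this path, so it is active.
Path 2: T ← R → H ← B ← G → K
  B is a chain here and B is conditioned on, so the path is blocked at B.
Path 3: T ← R → H ← B → K
  B is a fork here and B is conditioned on, so the path is blocked at B.
Since the path T ← R → H ← C → K is active, T and K are not d-separated given {B, G, H}.

No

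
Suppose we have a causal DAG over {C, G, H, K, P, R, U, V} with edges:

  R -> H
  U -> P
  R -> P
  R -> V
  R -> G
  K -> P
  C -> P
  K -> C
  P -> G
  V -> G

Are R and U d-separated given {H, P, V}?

There are 3 undirected paths between R and U; checking each against the conditioning set {H, P, V}:
Path 1: R → G ← P ← U
  G is a collider here and neither G nor any of its descendants is conditioned on, so the collider stays closed — the path is blocked at G.
Path 2: R → P ← U
  P is a collider and P is conditioned on, which opens it — no node blocks this path, so it is active.
Path 3: R → V → G ← P ← U
  V is a chain here and V is conditioned on, so the path is blocked at V.
Because an active path exists, R and U are not d-separated.

No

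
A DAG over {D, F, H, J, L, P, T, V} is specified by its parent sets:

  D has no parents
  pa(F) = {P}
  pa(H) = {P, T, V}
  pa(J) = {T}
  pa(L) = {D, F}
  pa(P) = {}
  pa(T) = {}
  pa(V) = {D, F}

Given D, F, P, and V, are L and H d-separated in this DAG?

Enumerating the 4 paths from L to H and testing each for blocking by {D, F, P, V}:
Path 1: L ← D → V → H
  D is a fork here and D is conditioned on, so the path is blocked at D.
Path 2: L ← D → V ← F ← P → H
  D is a fork here and D is conditioned on, so the path is blocked at D.
Path 3: L ← F ← P → H
  F is a chain here and F is conditioned on, so the path is blocked at F.
Path 4: L ← F → V → H
  F is a fork here and F is conditioned on, so the path is blocked at F.
Since every path is blocked, d-separation holds.

Yes — L and H are d-separated given {D, F, P, V}.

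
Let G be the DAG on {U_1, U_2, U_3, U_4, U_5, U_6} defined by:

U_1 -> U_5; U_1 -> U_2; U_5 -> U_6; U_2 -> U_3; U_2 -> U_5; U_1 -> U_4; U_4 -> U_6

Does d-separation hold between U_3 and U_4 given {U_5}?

Enumerating the 4 paths from U_3 to U_4 and testing each for blocking by {U_5}:
Path 1: U_3 ← U_2 → U_5 → U_6 ← U_4
  U_5 is a chain here and U_5 is conditioned on, so the path is blocked at U_5.
Path 2: U_3 ← U_2 → U_5 ← U_1 → U_4
  U_2 is a fork and U_2 is not conditioned on; U_5 is a collider and U_5 is conditioned on, which opens it; U_1 is a fork and U_1 is not conditioned on — no node blocks this path, so it is active.
Path 3: U_3 ← U_2 ← U_1 → U_4
  U_2 is a chain and U_2 is not conditioned on; U_1 is a fork and U_1 is not conditioned on — no node blocks this path, so it is active.
Path 4: U_3 ← U_2 ← U_1 → U_5 → U_6 ← U_4
  U_5 is a chain here and U_5 is conditioned on, so the path is blocked at U_5.
At least one path is unblocked, so d-separation fails.

No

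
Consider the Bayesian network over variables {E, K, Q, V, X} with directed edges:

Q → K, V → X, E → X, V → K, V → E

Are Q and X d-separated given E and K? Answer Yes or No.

There are 2 undirected paths between Q and X; checking each against the conditioning set {E, K}:
Path 1: Q → K ← V → X
  K is a collider and K is conditioned on, which opens it; V is a fork and V is not conditioned on — no node blocks this path, so it is active.
Path 2: Q → K ← V → E → X
  E is a chain here and E is conditioned on, so the path is blocked at E.
Because an active path exists, Q and X are not d-separated.

No — Q and X are not d-separated given {E, K}.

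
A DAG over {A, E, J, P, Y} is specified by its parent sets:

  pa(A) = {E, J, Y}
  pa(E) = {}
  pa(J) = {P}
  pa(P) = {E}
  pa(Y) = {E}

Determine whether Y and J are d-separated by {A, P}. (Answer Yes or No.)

There are 4 undirected paths between Y and J; checking each against the conditioning set {A, P}:
Path 1: Y ← E → P → J
  P is a chain here and P is conditioned on, so the path is blocked at P.
Path 2: Y ← E → A ← J
  E is a fork and E is not conditioned on; A is a collider and A is conditioned on, which opens it — no node blocks this path, so it is active.
Path 3: Y → A ← E → P → J
  P is a chain here and P is conditioned on, so the path is blocked at P.
Path 4: Y → A ← J
  A is a collider and A is conditioned on, which opens it — no node blocks this path, so it is active.
At least one path is unblocked, so d-separation fails.

No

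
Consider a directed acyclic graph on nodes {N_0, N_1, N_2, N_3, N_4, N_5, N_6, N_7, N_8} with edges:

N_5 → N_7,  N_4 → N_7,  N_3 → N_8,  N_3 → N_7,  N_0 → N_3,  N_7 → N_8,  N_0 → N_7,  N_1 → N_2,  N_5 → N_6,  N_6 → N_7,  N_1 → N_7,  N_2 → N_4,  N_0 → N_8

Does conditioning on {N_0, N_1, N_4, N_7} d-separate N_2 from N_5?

We examine all 4 paths between N_2 and N_5:
  1. N_2 ← N_1 → N_7 ← N_6 ← N_5 — N_1:fork[blocks]; N_7:collider[open]; N_6:chain[open] ⇒ blocked
  2. N_2 ← N_1 → N_7 ← N_5 — N_1:fork[blocks]; N_7:collider[open] ⇒ blocked
  3. N_2 → N_4 → N_7 ← N_6 ← N_5 — N_4:chain[blocks]; N_7:collider[open]; N_6:chain[open] ⇒ blocked
  4. N_2 → N_4 → N_7 ← N_5 — N_4:chain[blocks]; N_7:collider[open] ⇒ blocked
All paths are blocked; N_2 ⊥ N_5 | {N_0, N_1, N_4, N_7} holds.

Yes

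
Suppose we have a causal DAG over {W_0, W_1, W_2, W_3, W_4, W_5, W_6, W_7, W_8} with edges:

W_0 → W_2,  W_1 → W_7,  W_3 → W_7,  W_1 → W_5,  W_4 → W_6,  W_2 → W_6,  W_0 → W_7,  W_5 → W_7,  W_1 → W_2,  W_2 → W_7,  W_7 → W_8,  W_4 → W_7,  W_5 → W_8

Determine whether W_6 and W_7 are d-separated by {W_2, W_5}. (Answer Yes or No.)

No

6 paths connect W_6 and W_7; each must be blocked for d-separation to hold:
  1. W_6 ← W_4 → W_7 — W_4:fork[open] ⇒ active
  2. W_6 ← W_2 ← W_1 → W_5 → W_8 ← W_7 — W_2:chain[blocks]; W_1:fork[open]; W_5:chain[blocks]; W_8:collider[blocks] ⇒ blocked
  3. W_6 ← W_2 ← W_1 → W_5 → W_7 — W_2:chain[blocks]; W_1:fork[open]; W_5:chain[blocks] ⇒ blocked
  4. W_6 ← W_2 ← W_1 → W_7 — W_2:chain[blocks]; W_1:fork[open] ⇒ blocked
  5. W_6 ← W_2 ← W_0 → W_7 — W_2:chain[blocks]; W_0:fork[open] ⇒ blocked
  6. W_6 ← W_2 → W_7 — W_2:fork[blocks] ⇒ blocked
At least one path is unblocked, so d-separation fails.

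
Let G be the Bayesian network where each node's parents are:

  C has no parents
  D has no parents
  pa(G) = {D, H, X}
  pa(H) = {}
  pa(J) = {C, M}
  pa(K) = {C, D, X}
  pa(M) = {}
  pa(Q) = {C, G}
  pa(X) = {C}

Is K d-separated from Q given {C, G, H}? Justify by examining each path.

Yes

Enumerating the 6 paths from K to Q and testing each for blocking by {C, G, H}:
  1. K ← X ← C → Q — X:chain[open]; C:fork[blocks] ⇒ blocked
  2. K ← X → G → Q — X:fork[open]; G:chain[blocks] ⇒ blocked
  3. K ← D → G ← X ← C → Q — D:fork[open]; G:collider[open]; X:chain[open]; C:fork[blocks] ⇒ blocked
  4. K ← D → G → Q — D:fork[open]; G:chain[blocks] ⇒ blocked
  5. K ← C → X → G → Q — C:fork[blocks]; X:chain[open]; G:chain[blocks] ⇒ blocked
  6. K ← C → Q — C:fork[blocks] ⇒ blocked
All paths are blocked; K ⊥ Q | {C, G, H} holds.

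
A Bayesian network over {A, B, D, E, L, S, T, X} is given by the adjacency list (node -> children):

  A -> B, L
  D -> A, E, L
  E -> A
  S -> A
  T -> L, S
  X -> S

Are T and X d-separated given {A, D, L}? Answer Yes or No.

No — T and X are not d-separated given {A, D, L}.

There are 4 undirected paths between T and X; checking each against the conditioning set {A, D, L}:
Path 1: T → S ← X
  S is a collider and its descendant A is conditioned on, which opens it — no node blocks this path, so it is active.
Path 2: T → L ← D → A ← S ← X
  D is a fork here and D is conditioned on, so the path is blocked at D.
Path 3: T → L ← D → E → A ← S ← X
  D is a fork here and D is conditioned on, so the path is blocked at D.
Path 4: T → L ← A ← S ← X
  A is a chain here and A is conditioned on, so the path is blocked at A.
At least one path is unblocked, so d-separation fails.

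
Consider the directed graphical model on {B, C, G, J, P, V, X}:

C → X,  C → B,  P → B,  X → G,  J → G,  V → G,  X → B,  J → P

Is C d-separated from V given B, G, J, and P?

No

There are 4 undirected paths between C and V; checking each against the conditioning set {B, G, J, P}:
Path 1: C → X → G ← V
  X is a chain and X is not conditioned on; G is a collider and G is conditioned on, which opens it — no node blocks this path, so it is active.
Path 2: C → X → B ← P ← J → G ← V
  P is a chain here and P is conditioned on, so the path is blocked at P.
Path 3: C → B ← X → G ← V
  B is a collider and B is conditioned on, which opens it; X is a fork and X is not conditioned on; G is a collider and G is conditioned on, which opens it — no node blocks this path, so it is active.
Path 4: C → B ← P ← J → G ← V
  P is a chain here and P is conditioned on, so the path is blocked at P.
At least one path is unblocked, so d-separation fails.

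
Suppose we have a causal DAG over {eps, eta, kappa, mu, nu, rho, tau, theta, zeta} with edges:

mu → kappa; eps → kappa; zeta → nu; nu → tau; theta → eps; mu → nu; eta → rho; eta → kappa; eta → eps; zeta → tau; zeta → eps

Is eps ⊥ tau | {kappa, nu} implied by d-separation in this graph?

No

Enumerating the 6 paths from eps to tau and testing each for blocking by {kappa, nu}:
Path 1: eps ← zeta → nu → tau
  nu is a chain here and nu is conditioned on, so the path is blocked at nu.
Path 2: eps ← zeta → tau
  zeta is a fork and zeta is not conditioned on — no node blocks this path, so it is active.
Path 3: eps → kappa ← mu → nu ← zeta → tau
  kappa is a collider and kappa is conditioned on, which opens it; mu is a fork and mu is not conditioned on; nu is a collider and nu is conditioned on, which opens it; zeta is a fork and zeta is not conditioned on — no node blocks this path, so it is active.
Path 4: eps → kappa ← mu → nu → tau
  nu is a chain here and nu is conditioned on, so the path is blocked at nu.
Path 5: eps ← eta → kappa ← mu → nu ← zeta → tau
  eta is a fork and eta is not conditioned on; kappa is a collider and kappa is conditioned on, which opens it; mu is a fork and mu is not conditioned on; nu is a collider and nu is conditioned on, which opens it; zeta is a fork and zeta is not conditioned on — no node blocks this path, so it is active.
Path 6: eps ← eta → kappa ← mu → nu → tau
  nu is a chain here and nu is conditioned on, so the path is blocked at nu.
Since the path eps ← zeta → tau is active, eps and tau are not d-separated given {kappa, nu}.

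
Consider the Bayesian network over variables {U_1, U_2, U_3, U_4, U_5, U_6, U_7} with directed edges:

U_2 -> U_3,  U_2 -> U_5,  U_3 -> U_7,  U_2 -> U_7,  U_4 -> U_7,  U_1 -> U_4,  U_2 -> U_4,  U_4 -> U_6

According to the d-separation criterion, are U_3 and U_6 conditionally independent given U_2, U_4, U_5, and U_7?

Yes

4 paths connect U_3 and U_6; each must be blocked for d-separation to hold:
  1. U_3 → U_7 ← U_4 → U_6 — U_7:collider[open]; U_4:fork[blocks] ⇒ blocked
  2. U_3 → U_7 ← U_2 → U_4 → U_6 — U_7:collider[open]; U_2:fork[blocks]; U_4:chain[blocks] ⇒ blocked
  3. U_3 ← U_2 → U_4 → U_6 — U_2:fork[blocks]; U_4:chain[blocks] ⇒ blocked
  4. U_3 ← U_2 → U_7 ← U_4 → U_6 — U_2:fork[blocks]; U_7:collider[open]; U_4:fork[blocks] ⇒ blocked
All paths are blocked; U_3 ⊥ U_6 | {U_2, U_4, U_5, U_7} holds.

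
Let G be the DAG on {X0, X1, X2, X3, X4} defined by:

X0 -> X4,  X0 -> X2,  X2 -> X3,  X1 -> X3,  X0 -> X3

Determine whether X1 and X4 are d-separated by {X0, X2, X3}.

Yes

There are 2 undirected paths between X1 and X4; checking each against the conditioning set {X0, X2, X3}:
Path 1: X1 → X3 ← X0 → X4
  X0 is a fork here and X0 is conditioned on, so the path is blocked at X0.
Path 2: X1 → X3 ← X2 ← X0 → X4
  X2 is a chain here and X2 is conditioned on, so the path is blocked at X2.
Every path is blocked, so X1 and X4 are d-separated given {X0, X2, X3}.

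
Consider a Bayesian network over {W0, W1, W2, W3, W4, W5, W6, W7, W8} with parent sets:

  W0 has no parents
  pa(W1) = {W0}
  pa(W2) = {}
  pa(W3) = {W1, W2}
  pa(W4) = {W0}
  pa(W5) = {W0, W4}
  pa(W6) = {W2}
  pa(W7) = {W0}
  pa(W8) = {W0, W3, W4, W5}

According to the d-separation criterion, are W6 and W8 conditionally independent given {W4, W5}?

Enumerating the 6 paths from W6 to W8 and testing each for blocking by {W4, W5}:
  1. W6 ← W2 → W3 ← W1 ← W0 → W5 → W8 — W2:fork[open]; W3:collider[blocks]; W1:chain[open]; W0:fork[open]; W5:chain[blocks] ⇒ blocked
  2. W6 ← W2 → W3 ← W1 ← W0 → W5 ← W4 → W8 — W2:fork[open]; W3:collider[blocks]; W1:chain[open]; W0:fork[open]; W5:collider[open]; W4:fork[blocks] ⇒ blocked
  3. W6 ← W2 → W3 ← W1 ← W0 → W8 — W2:fork[open]; W3:collider[blocks]; W1:chain[open]; W0:fork[open] ⇒ blocked
  4. W6 ← W2 → W3 ← W1 ← W0 → W4 → W5 → W8 — W2:fork[open]; W3:collider[blocks]; W1:chain[open]; W0:fork[open]; W4:chain[blocks]; W5:chain[blocks] ⇒ blocked
  5. W6 ← W2 → W3 ← W1 ← W0 → W4 → W8 — W2:fork[open]; W3:collider[blocks]; W1:chain[open]; W0:fork[open]; W4:chain[blocks] ⇒ blocked
  6. W6 ← W2 → W3 → W8 — W2:fork[open]; W3:chain[open] ⇒ active
Since the path W6 ← W2 → W3 → W8 is active, W6 and W8 are not d-separated given {W4, W5}.

No — W6 and W8 are not d-separated given {W4, W5}.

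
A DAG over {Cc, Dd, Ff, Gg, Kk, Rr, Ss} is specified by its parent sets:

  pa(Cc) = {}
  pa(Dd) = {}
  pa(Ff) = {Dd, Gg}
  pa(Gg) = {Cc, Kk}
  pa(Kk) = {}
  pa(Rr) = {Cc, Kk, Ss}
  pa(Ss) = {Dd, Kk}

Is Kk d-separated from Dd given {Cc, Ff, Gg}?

Yes

There are 6 undirected paths between Kk and Dd; checking each against the conditioning set {Cc, Ff, Gg}:
Path 1: Kk → Rr ← Cc → Gg → Ff ← Dd
  Rr is a collider here and neither Rr nor any of its descendants is conditioned on, so the collider stays closed — the path is blocked at Rr.
Path 2: Kk → Rr ← Ss ← Dd
  Rr is a collider here and neither Rr nor any of its descendants is conditioned on, so the collider stays closed — the path is blocked at Rr.
Path 3: Kk → Gg ← Cc → Rr ← Ss ← Dd
  Cc is a fork here and Cc is conditioned on, so the path is blocked at Cc.
Path 4: Kk → Gg → Ff ← Dd
  Gg is a chain here and Gg is conditioned on, so the path is blocked at Gg.
Path 5: Kk → Ss → Rr ← Cc → Gg → Ff ← Dd
  Rr is a collider here and neither Rr nor any of its descendants is conditioned on, so the collider stays closed — the path is blocked at Rr.
Path 6: Kk → Ss ← Dd
  Ss is a collider here and neither Ss nor any of its descendants is conditioned on, so the collider stays closed — the path is blocked at Ss.
Since every path is blocked, d-separation holds.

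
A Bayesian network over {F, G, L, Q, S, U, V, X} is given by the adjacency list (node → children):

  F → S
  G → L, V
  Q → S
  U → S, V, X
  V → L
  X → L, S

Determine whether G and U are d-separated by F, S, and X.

Yes

There are 6 undirected paths between G and U; checking each against the conditioning set {F, S, X}:
Path 1: G → V ← U
  V is a collider here and neither V nor any of its descendants is conditioned on, so the collider stays closed — the path is blocked at V.
Path 2: G → V → L ← X ← U
  L is a collider here and neither L nor any of its descendants is conditioned on, so the collider stays closed — the path is blocked at L.
Path 3: G → V → L ← X → S ← U
  L is a collider here and neither L nor any of its descendants is conditioned on, so the collider stays closed — the path is blocked at L.
Path 4: G → L ← V ← U
  L is a collider here and neither L nor any of its descendants is conditioned on, so the collider stays closed — the path is blocked at L.
Path 5: G → L ← X ← U
  L is a collider here and neither L nor any of its descendants is conditioned on, so the collider stays closed — the path is blocked at L.
Path 6: G → L ← X → S ← U
  L is a collider here and neither L nor any of its descendants is conditioned on, so the collider stays closed — the path is blocked at L.
All paths are blocked; G ⊥ U | {F, S, X} holds.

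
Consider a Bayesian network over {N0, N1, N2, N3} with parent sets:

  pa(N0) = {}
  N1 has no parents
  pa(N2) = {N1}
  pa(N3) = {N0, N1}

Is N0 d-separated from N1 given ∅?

Yes

The only undirected path from N0 to N1 is:
  1. N0 → N3 ← N1 — N3:collider[blocks] ⇒ blocked
Every path is blocked, so N0 and N1 are d-separated given ∅.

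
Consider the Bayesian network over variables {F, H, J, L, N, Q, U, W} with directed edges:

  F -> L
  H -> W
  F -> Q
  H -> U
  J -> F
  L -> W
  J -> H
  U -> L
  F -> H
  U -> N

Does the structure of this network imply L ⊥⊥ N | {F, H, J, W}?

No

There are 4 undirected paths between L and N; checking each against the conditioning set {F, H, J, W}:
Path 1: L ← U → N
  U is a fork and U is not conditioned on — no node blocks this path, so it is active.
Path 2: L ← F ← J → H → U → N
  F is a chain here and F is conditioned on, so the path is blocked at F.
Path 3: L ← F → H → U → N
  F is a fork here and F is conditioned on, so the path is blocked at F.
Path 4: L → W ← H → U → N
  H is a fork here and H is conditioned on, so the path is blocked at H.
Since the path L ← U → N is active, L and N are not d-separated given {F, H, J, W}.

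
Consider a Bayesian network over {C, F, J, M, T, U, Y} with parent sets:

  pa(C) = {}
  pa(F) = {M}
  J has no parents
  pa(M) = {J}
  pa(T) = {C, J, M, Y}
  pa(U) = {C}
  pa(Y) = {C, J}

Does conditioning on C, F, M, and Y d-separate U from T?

Enumerating the 4 paths from U to T and testing each for blocking by {C, F, M, Y}:
Path 1: U ← C → T
  C is a fork here and C is conditioned on, so the path is blocked at C.
Path 2: U ← C → Y ← J → T
  C is a fork here and C is conditioned on, so the path is blocked at C.
Path 3: U ← C → Y ← J → M → T
  C is a fork here and C is conditioned on, so the path is blocked at C.
Path 4: U ← C → Y → T
  C is a fork here and C is conditioned on, so the path is blocked at C.
All paths are blocked; U ⊥ T | {C, F, M, Y} holds.

Yes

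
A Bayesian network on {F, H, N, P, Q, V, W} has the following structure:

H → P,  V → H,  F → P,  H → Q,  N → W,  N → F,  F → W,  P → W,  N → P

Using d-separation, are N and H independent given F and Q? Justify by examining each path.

Yes

We examine all 5 paths between N and H:
Path 1: N → P ← H
  P is a collider here and neither P nor any of its descendants is conditioned on, so the collider stays closed — the path is blocked at P.
Path 2: N → F → P ← H
  F is a chain here and F is conditioned on, so the path is blocked at F.
Path 3: N → F → W ← P ← H
  F is a chain here and F is conditioned on, so the path is blocked at F.
Path 4: N → W ← P ← H
  W is a collider here and neither W nor any of its descendants is conditioned on, so the collider stays closed — the path is blocked at W.
Path 5: N → W ← F → P ← H
  W is a collider here and neither W nor any of its descendants is conditioned on, so the collider stays closed — the path is blocked at W.
Every path is blocked, so N and H are d-separated given {F, Q}.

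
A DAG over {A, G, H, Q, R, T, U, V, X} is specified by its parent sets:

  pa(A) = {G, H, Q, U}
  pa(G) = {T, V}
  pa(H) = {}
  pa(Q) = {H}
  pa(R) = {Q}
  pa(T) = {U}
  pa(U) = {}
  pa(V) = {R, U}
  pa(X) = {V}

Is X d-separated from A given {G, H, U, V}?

Yes

We examine all 6 paths between X and A:
  1. X ← V ← U → A — V:chain[blocks]; U:fork[blocks] ⇒ blocked
  2. X ← V ← U → T → G → A — V:chain[blocks]; U:fork[blocks]; T:chain[open]; G:chain[blocks] ⇒ blocked
  3. X ← V → G → A — V:fork[blocks]; G:chain[blocks] ⇒ blocked
  4. X ← V → G ← T ← U → A — V:fork[blocks]; G:collider[open]; T:chain[open]; U:fork[blocks] ⇒ blocked
  5. X ← V ← R ← Q ← H → A — V:chain[blocks]; R:chain[open]; Q:chain[open]; H:fork[blocks] ⇒ blocked
  6. X ← V ← R ← Q → A — V:chain[blocks]; R:chain[open]; Q:fork[open] ⇒ blocked
All paths are blocked; X ⊥ A | {G, H, U, V} holds.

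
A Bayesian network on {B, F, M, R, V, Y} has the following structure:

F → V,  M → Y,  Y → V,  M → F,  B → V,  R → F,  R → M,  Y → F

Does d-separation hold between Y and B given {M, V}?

No

There are 4 undirected paths between Y and B; checking each against the conditioning set {M, V}:
Path 1: Y → V ← B
  V is a collider and V is conditioned on, which opens it — no node blocks this path, so it is active.
Path 2: Y → F → V ← B
  F is a chain and F is not conditioned on; V is a collider and V is conditioned on, which opens it — no node blocks this path, so it is active.
Path 3: Y ← M ← R → F → V ← B
  M is a chain here and M is conditioned on, so the path is blocked at M.
Path 4: Y ← M → F → V ← B
  M is a fork here and M is conditioned on, so the path is blocked at M.
Because an active path exists, Y and B are not d-separated.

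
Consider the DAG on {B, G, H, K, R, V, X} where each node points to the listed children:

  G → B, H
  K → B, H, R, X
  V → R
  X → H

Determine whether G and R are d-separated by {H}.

We examine all 3 paths between G and R:
  1. G → H ← K → R — H:collider[open]; K:fork[open] ⇒ active
  2. G → H ← X ← K → R — H:collider[open]; X:chain[open]; K:fork[open] ⇒ active
  3. G → B ← K → R — B:collider[blocks]; K:fork[open] ⇒ blocked
At least one path is unblocked, so d-separation fails.

No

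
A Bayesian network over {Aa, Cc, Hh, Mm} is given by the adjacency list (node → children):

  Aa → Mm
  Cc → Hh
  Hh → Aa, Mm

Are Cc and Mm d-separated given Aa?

There are 2 undirected paths between Cc and Mm; checking each against the conditioning set {Aa}:
  1. Cc → Hh → Aa → Mm — Hh:chain[open]; Aa:chain[blocks] ⇒ blocked
  2. Cc → Hh → Mm — Hh:chain[open] ⇒ active
Because an active path exists, Cc and Mm are not d-separated.

No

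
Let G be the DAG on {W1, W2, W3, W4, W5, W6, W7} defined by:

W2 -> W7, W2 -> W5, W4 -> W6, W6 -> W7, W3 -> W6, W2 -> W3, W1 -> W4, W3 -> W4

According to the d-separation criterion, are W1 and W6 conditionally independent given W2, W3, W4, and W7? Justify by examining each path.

Yes

There are 3 undirected paths between W1 and W6; checking each against the conditioning set {W2, W3, W4, W7}:
Path 1: W1 → W4 → W6
  W4 is a chain here and W4 is conditioned on, so the path is blocked at W4.
Path 2: W1 → W4 ← W3 ← W2 → W7 ← W6
  W3 is a chain here and W3 is conditioned on, so the path is blocked at W3.
Path 3: W1 → W4 ← W3 → W6
  W3 is a fork here and W3 is conditioned on, so the path is blocked at W3.
Every path is blocked, so W1 and W6 are d-separated given {W2, W3, W4, W7}.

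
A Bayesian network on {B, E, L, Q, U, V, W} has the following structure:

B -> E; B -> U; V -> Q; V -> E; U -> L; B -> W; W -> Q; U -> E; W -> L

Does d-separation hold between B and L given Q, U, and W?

There are 6 undirected paths between B and L; checking each against the conditioning set {Q, U, W}:
  1. B → E ← V → Q ← W → L — E:collider[blocks]; V:fork[open]; Q:collider[open]; W:fork[blocks] ⇒ blocked
  2. B → E ← U → L — E:collider[blocks]; U:fork[blocks] ⇒ blocked
  3. B → W → Q ← V → E ← U → L — W:chain[blocks]; Q:collider[open]; V:fork[open]; E:collider[blocks]; U:fork[blocks] ⇒ blocked
  4. B → W → L — W:chain[blocks] ⇒ blocked
  5. B → U → E ← V → Q ← W → L — U:chain[blocks]; E:collider[blocks]; V:fork[open]; Q:collider[open]; W:fork[blocks] ⇒ blocked
  6. B → U → L — U:chain[blocks] ⇒ blocked
All paths are blocked; B ⊥ L | {Q, U, W} holds.

Yes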